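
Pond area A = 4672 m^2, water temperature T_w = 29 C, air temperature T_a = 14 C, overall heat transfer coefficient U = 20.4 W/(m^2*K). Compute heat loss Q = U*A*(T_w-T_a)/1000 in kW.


Temperature difference dT = 29 - 14 = 15 K
Heat loss (W) = U * A * dT = 20.4 * 4672 * 15 = 1429632 W
Convert to kW: 1429632 / 1000 = 1429.632 kW

1429.632 kW


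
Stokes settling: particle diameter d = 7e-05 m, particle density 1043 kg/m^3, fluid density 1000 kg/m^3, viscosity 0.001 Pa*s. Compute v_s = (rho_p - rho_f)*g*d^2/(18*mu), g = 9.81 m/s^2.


Density difference: rho_p - rho_f = 1043 - 1000 = 43 kg/m^3
d^2 = (7e-05)^2 = 4.9e-09 m^2
Numerator = (rho_p - rho_f) * g * d^2 = 43 * 9.81 * 4.9e-09 = 2.066967e-06
Denominator = 18 * mu = 18 * 0.001 = 0.018
v_s = 2.066967e-06 / 0.018 = 1.14831e-04 m/s
Check: Re = rho_f * v_s * d / mu = 1000 * 1.14831e-04 * 7e-05 / 0.001 = 0.00804 < 1, so Stokes' law applies.

1.14831e-04 m/s


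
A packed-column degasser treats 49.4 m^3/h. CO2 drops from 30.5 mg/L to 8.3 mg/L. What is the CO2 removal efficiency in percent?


CO2_out / CO2_in = 8.3 / 30.5 = 0.27213115
Fraction remaining = 0.27213115
efficiency = (1 - 0.27213115) * 100 = 72.7869 %

72.7869 %


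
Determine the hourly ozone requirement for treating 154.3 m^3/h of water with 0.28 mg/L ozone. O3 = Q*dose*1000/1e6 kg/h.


O3 demand (mg/h) = Q * dose * 1000 = 154.3 * 0.28 * 1000 = 43204 mg/h
Convert mg to kg: 43204 / 1e6 = 0.043204 kg/h

0.043204 kg/h


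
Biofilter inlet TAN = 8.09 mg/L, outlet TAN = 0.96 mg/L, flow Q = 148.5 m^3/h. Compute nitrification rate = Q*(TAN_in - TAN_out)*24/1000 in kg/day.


Concentration drop: TAN_in - TAN_out = 8.09 - 0.96 = 7.13 mg/L
Hourly TAN removed = Q * dTAN = 148.5 m^3/h * 7.13 mg/L = 1058.805 g/h  (m^3/h * mg/L = g/h)
Daily TAN removed = 1058.805 * 24 = 25411.32 g/day
Convert to kg/day: 25411.32 / 1000 = 25.41132 kg/day

25.41132 kg/day


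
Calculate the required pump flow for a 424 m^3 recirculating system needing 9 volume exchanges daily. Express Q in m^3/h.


Daily recirculation volume = 424 m^3 * 9 = 3816 m^3/day
Flow rate Q = daily volume / 24 h = 3816 / 24 = 159 m^3/h

159 m^3/h


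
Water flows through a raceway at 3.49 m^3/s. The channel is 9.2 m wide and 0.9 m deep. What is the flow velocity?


Cross-sectional area = W * d = 9.2 * 0.9 = 8.28 m^2
Velocity = Q / A = 3.49 / 8.28 = 0.421498 m/s

0.421498 m/s


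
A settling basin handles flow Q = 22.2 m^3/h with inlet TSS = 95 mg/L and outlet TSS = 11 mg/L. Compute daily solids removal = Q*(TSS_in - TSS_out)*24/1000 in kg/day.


Concentration drop: TSS_in - TSS_out = 95 - 11 = 84 mg/L
Hourly solids removed = Q * dTSS = 22.2 m^3/h * 84 mg/L = 1864.8 g/h  (m^3/h * mg/L = g/h)
Daily solids removed = 1864.8 * 24 = 44755.2 g/day
Convert g to kg: 44755.2 / 1000 = 44.7552 kg/day

44.7552 kg/day


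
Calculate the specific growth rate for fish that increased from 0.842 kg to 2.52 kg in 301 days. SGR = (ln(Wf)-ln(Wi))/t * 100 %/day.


ln(W_f) = ln(2.52) = 0.9242589
ln(W_i) = ln(0.842) = -0.17197526
ln(W_f) - ln(W_i) = 0.9242589 - -0.17197526 = 1.0962342
SGR = 1.0962342 / 301 * 100 = 0.364197 %/day

0.364197 %/day


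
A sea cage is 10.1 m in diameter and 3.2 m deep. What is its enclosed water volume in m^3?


r = d/2 = 10.1/2 = 5.05 m
Base area = pi*r^2 = pi*5.05^2 = 80.118467 m^2
Volume = 80.118467 * 3.2 = 256.379 m^3

256.379 m^3


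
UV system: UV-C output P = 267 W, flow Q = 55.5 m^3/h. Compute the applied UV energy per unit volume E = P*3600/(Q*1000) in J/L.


Energy delivered per hour = 267 W * 3600 s = 961200 J/h
Volume treated per hour = 55.5 m^3/h * 1000 = 55500 L/h
dose = 961200 / 55500 = 17.3189 J/L

17.3189 J/L


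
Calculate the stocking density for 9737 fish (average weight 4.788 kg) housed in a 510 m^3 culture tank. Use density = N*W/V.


Total biomass = 9737 fish * 4.788 kg = 46620.756 kg
Density = total biomass / volume = 46620.756 / 510 = 91.4132 kg/m^3

91.4132 kg/m^3


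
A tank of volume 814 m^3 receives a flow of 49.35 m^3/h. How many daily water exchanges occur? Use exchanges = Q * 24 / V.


Daily flow volume = 49.35 m^3/h * 24 h = 1184.4 m^3/day
Exchanges = daily flow / tank volume = 1184.4 / 814 = 1.45504 exchanges/day

1.45504 exchanges/day


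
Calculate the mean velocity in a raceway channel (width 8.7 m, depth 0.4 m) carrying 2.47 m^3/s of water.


Cross-sectional area = W * d = 8.7 * 0.4 = 3.48 m^2
Velocity = Q / A = 2.47 / 3.48 = 0.70977 m/s

0.70977 m/s


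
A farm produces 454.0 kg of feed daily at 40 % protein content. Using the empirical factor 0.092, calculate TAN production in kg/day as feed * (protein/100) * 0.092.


Protein in feed = 454.0 * 40/100 = 181.6 kg/day
TAN = protein * 0.092 = 181.6 * 0.092 = 16.7072 kg/day

16.7072 kg/day


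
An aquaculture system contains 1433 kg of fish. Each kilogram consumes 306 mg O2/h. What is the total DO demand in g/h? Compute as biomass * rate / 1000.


Total O2 consumption (mg/h) = 1433 kg * 306 mg/(kg*h) = 438498 mg/h
Convert to g/h: 438498 / 1000 = 438.498 g/h

438.498 g/h


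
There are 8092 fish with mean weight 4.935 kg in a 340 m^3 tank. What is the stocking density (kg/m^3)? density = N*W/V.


Total biomass = 8092 fish * 4.935 kg = 39934.02 kg
Density = total biomass / volume = 39934.02 / 340 = 117.453 kg/m^3

117.453 kg/m^3


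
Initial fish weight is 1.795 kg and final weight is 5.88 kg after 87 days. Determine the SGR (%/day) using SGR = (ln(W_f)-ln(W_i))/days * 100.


ln(W_f) = ln(5.88) = 1.7715568
ln(W_i) = ln(1.795) = 0.58500502
ln(W_f) - ln(W_i) = 1.7715568 - 0.58500502 = 1.1865518
SGR = 1.1865518 / 87 * 100 = 1.36385 %/day

1.36385 %/day


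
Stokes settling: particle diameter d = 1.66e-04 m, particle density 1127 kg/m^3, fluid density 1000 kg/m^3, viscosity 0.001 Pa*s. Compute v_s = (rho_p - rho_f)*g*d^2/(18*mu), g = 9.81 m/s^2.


Density difference: rho_p - rho_f = 1127 - 1000 = 127 kg/m^3
d^2 = (1.66e-04)^2 = 2.7556e-08 m^2
Numerator = (rho_p - rho_f) * g * d^2 = 127 * 9.81 * 2.7556e-08 = 3.4331194e-05
Denominator = 18 * mu = 18 * 0.001 = 0.018
v_s = 3.4331194e-05 / 0.018 = 0.00190729 m/s
Check: Re = rho_f * v_s * d / mu = 1000 * 0.00190729 * 1.66e-04 / 0.001 = 0.317 < 1, so Stokes' law applies.

0.00190729 m/s


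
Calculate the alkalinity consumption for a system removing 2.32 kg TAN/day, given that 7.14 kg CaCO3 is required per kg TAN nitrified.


Alkalinity factor: 7.14 kg CaCO3 consumed per kg TAN nitrified
alk = 2.32 kg TAN * 7.14 = 16.5648 kg CaCO3/day

16.5648 kg CaCO3/day


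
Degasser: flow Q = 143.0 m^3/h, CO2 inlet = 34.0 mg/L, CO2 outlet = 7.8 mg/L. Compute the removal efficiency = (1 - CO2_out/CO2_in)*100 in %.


CO2_out / CO2_in = 7.8 / 34.0 = 0.22941176
Fraction remaining = 0.22941176
efficiency = (1 - 0.22941176) * 100 = 77.0588 %

77.0588 %


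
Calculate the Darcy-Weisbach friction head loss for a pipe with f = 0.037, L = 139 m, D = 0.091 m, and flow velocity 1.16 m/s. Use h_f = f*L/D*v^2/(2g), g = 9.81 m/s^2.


v^2 = 1.16^2 = 1.3456 m^2/s^2
L/D = 139/0.091 = 1527.4725
h_f = f*(L/D)*v^2/(2g) = 0.037 * 1527.4725 * 1.3456 / 19.62 = 3.87607 m

3.87607 m


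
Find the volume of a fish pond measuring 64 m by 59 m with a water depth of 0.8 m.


Base area = L * W = 64 * 59 = 3776 m^2
Volume = area * depth = 3776 * 0.8 = 3020.8 m^3

3020.8 m^3


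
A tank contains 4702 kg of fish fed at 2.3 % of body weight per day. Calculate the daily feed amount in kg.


Feeding rate fraction = 2.3% / 100 = 0.023
Daily feed = 4702 kg * 0.023 = 108.146 kg/day

108.146 kg/day


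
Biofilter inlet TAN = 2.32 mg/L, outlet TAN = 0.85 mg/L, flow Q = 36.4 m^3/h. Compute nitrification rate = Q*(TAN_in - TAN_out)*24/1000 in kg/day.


Concentration drop: TAN_in - TAN_out = 2.32 - 0.85 = 1.47 mg/L
Hourly TAN removed = Q * dTAN = 36.4 m^3/h * 1.47 mg/L = 53.508 g/h  (m^3/h * mg/L = g/h)
Daily TAN removed = 53.508 * 24 = 1284.192 g/day
Convert to kg/day: 1284.192 / 1000 = 1.284192 kg/day

1.284192 kg/day


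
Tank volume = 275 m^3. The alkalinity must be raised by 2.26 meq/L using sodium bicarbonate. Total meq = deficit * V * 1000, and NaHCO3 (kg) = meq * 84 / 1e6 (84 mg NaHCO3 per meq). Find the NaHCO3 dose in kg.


Tank volume in L = 275 m^3 * 1000 = 275000 L
Total meq required = 2.26 meq/L * 275000 L = 621500 meq
NaHCO3 mass = 621500 meq * 84 mg/meq / 1e6 = 52.206 kg

52.206 kg


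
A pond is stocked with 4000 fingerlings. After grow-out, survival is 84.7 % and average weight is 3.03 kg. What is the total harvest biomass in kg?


Survivors = 4000 * 84.7/100 = 3388 fish
Harvest biomass = survivors * W_f = 3388 * 3.03 = 10265.64 kg

10265.64 kg


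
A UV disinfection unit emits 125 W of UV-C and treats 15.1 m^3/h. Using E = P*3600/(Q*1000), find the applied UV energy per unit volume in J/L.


Energy delivered per hour = 125 W * 3600 s = 450000 J/h
Volume treated per hour = 15.1 m^3/h * 1000 = 15100 L/h
dose = 450000 / 15100 = 29.8013 J/L

29.8013 J/L


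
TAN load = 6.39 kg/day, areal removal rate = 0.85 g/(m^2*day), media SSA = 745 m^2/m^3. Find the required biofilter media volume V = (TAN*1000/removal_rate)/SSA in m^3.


A = 6.39*1000 / 0.85 = 7517.6471 m^2
V = 7517.6471 / 745 = 10.0908

10.0908 m^3


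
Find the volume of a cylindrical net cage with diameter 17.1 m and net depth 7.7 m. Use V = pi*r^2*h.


r = d/2 = 17.1/2 = 8.55 m
Base area = pi*r^2 = pi*8.55^2 = 229.65828 m^2
Volume = 229.65828 * 7.7 = 1768.37 m^3

1768.37 m^3


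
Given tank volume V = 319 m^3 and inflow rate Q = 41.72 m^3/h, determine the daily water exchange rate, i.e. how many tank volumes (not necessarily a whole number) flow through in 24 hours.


Daily flow volume = 41.72 m^3/h * 24 h = 1001.28 m^3/day
Exchanges = daily flow / tank volume = 1001.28 / 319 = 3.13881 exchanges/day

3.13881 exchanges/day


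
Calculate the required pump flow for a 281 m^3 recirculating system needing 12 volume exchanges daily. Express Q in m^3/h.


Daily recirculation volume = 281 m^3 * 12 = 3372 m^3/day
Flow rate Q = daily volume / 24 h = 3372 / 24 = 140.5 m^3/h

140.5 m^3/h


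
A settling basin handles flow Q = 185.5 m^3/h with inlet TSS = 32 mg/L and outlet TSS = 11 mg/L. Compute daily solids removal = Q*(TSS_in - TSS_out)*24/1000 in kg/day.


Concentration drop: TSS_in - TSS_out = 32 - 11 = 21 mg/L
Hourly solids removed = Q * dTSS = 185.5 m^3/h * 21 mg/L = 3895.5 g/h  (m^3/h * mg/L = g/h)
Daily solids removed = 3895.5 * 24 = 93492 g/day
Convert g to kg: 93492 / 1000 = 93.492 kg/day

93.492 kg/day


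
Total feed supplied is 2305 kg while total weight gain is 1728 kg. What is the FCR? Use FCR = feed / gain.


FCR = feed consumed / weight gained
FCR = 2305 kg / 1728 kg = 1.33391

1.33391


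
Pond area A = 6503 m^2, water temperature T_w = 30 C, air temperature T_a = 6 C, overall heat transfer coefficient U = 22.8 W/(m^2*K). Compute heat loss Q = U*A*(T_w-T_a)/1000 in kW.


Temperature difference dT = 30 - 6 = 24 K
Heat loss (W) = U * A * dT = 22.8 * 6503 * 24 = 3558441.6 W
Convert to kW: 3558441.6 / 1000 = 3558.4416 kW

3558.4416 kW


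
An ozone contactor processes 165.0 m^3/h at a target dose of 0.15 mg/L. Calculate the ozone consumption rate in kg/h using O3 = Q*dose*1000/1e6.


O3 demand (mg/h) = Q * dose * 1000 = 165.0 * 0.15 * 1000 = 24750 mg/h
Convert mg to kg: 24750 / 1e6 = 0.02475 kg/h

0.02475 kg/h


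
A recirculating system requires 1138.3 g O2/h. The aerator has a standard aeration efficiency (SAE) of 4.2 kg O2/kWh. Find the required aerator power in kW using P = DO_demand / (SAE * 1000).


SAE in g O2/kWh = 4.2 * 1000 = 4200 g/kWh
P = DO_demand / SAE_g = 1138.3 / 4200 = 0.271024 kW

0.271024 kW


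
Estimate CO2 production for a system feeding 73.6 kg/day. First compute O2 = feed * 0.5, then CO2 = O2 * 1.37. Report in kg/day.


O2 = 73.6 * 0.5 = 36.8
CO2 = 36.8 * 1.37 = 50.416

50.416 kg/day


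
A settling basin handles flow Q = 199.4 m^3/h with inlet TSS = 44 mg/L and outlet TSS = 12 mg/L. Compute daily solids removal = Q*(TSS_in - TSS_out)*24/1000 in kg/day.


Concentration drop: TSS_in - TSS_out = 44 - 12 = 32 mg/L
Hourly solids removed = Q * dTSS = 199.4 m^3/h * 32 mg/L = 6380.8 g/h  (m^3/h * mg/L = g/h)
Daily solids removed = 6380.8 * 24 = 153139.2 g/day
Convert g to kg: 153139.2 / 1000 = 153.1392 kg/day

153.1392 kg/day


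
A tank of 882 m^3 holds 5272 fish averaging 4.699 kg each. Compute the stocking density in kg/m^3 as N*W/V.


Total biomass = 5272 fish * 4.699 kg = 24773.128 kg
Density = total biomass / volume = 24773.128 / 882 = 28.0874 kg/m^3

28.0874 kg/m^3


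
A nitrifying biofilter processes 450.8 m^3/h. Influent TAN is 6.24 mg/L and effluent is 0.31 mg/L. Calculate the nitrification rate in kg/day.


Concentration drop: TAN_in - TAN_out = 6.24 - 0.31 = 5.93 mg/L
Hourly TAN removed = Q * dTAN = 450.8 m^3/h * 5.93 mg/L = 2673.244 g/h  (m^3/h * mg/L = g/h)
Daily TAN removed = 2673.244 * 24 = 64157.856 g/day
Convert to kg/day: 64157.856 / 1000 = 64.157856 kg/day

64.157856 kg/day


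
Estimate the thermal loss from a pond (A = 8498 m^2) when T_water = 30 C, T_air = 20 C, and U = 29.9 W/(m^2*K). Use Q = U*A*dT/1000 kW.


Temperature difference dT = 30 - 20 = 10 K
Heat loss (W) = U * A * dT = 29.9 * 8498 * 10 = 2540902 W
Convert to kW: 2540902 / 1000 = 2540.902 kW

2540.902 kW


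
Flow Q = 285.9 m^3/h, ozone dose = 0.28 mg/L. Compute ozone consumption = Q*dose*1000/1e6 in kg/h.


O3 demand (mg/h) = Q * dose * 1000 = 285.9 * 0.28 * 1000 = 80052 mg/h
Convert mg to kg: 80052 / 1e6 = 0.080052 kg/h

0.080052 kg/h


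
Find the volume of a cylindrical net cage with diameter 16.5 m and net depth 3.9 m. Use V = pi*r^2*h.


r = d/2 = 16.5/2 = 8.25 m
Base area = pi*r^2 = pi*8.25^2 = 213.82465 m^2
Volume = 213.82465 * 3.9 = 833.916 m^3

833.916 m^3


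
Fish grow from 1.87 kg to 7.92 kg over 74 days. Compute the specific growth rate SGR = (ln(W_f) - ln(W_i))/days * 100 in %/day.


ln(W_f) = ln(7.92) = 2.0693912
ln(W_i) = ln(1.87) = 0.62593843
ln(W_f) - ln(W_i) = 2.0693912 - 0.62593843 = 1.4434528
SGR = 1.4434528 / 74 * 100 = 1.95061 %/day

1.95061 %/day


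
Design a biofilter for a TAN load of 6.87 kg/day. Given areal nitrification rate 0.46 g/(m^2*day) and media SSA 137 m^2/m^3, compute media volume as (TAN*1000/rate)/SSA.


A = 6.87*1000 / 0.46 = 14934.783 m^2
V = 14934.783 / 137 = 109.013

109.013 m^3


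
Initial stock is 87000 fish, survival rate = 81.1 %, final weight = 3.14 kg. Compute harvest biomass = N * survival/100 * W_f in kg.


Survivors = 87000 * 81.1/100 = 70557 fish
Harvest biomass = survivors * W_f = 70557 * 3.14 = 221548.98 kg

221548.98 kg


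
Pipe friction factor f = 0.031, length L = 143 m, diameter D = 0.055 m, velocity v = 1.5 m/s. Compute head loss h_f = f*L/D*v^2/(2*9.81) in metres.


v^2 = 1.5^2 = 2.25 m^2/s^2
L/D = 143/0.055 = 2600
h_f = f*(L/D)*v^2/(2g) = 0.031 * 2600 * 2.25 / 19.62 = 9.24312 m

9.24312 m


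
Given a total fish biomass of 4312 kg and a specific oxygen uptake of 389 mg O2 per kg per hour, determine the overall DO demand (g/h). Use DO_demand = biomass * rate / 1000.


Total O2 consumption (mg/h) = 4312 kg * 389 mg/(kg*h) = 1677368 mg/h
Convert to g/h: 1677368 / 1000 = 1677.368 g/h

1677.368 g/h


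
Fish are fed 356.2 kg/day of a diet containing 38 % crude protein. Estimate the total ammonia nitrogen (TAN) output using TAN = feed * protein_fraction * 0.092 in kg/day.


Protein in feed = 356.2 * 38/100 = 135.356 kg/day
TAN = protein * 0.092 = 135.356 * 0.092 = 12.452752 kg/day

12.452752 kg/day


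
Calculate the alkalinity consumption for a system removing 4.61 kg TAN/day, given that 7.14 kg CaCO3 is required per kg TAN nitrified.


Alkalinity factor: 7.14 kg CaCO3 consumed per kg TAN nitrified
alk = 4.61 kg TAN * 7.14 = 32.9154 kg CaCO3/day

32.9154 kg CaCO3/day


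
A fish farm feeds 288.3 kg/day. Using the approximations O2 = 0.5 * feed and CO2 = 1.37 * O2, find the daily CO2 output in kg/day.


O2 = 288.3 * 0.5 = 144.15
CO2 = 144.15 * 1.37 = 197.4855

197.4855 kg/day


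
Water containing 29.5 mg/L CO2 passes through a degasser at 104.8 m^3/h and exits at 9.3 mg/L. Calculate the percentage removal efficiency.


CO2_out / CO2_in = 9.3 / 29.5 = 0.31525424
Fraction remaining = 0.31525424
efficiency = (1 - 0.31525424) * 100 = 68.4746 %

68.4746 %


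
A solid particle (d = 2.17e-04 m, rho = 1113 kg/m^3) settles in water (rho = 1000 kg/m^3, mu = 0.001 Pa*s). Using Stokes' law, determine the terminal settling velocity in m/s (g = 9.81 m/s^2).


Density difference: rho_p - rho_f = 1113 - 1000 = 113 kg/m^3
d^2 = (2.17e-04)^2 = 4.7089e-08 m^2
Numerator = (rho_p - rho_f) * g * d^2 = 113 * 9.81 * 4.7089e-08 = 5.2199569e-05
Denominator = 18 * mu = 18 * 0.001 = 0.018
v_s = 5.2199569e-05 / 0.018 = 0.00289998 m/s
Check: Re = rho_f * v_s * d / mu = 1000 * 0.00289998 * 2.17e-04 / 0.001 = 0.629 < 1, so Stokes' law applies.

0.00289998 m/s


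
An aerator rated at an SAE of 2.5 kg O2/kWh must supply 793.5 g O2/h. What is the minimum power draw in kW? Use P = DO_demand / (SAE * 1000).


SAE in g O2/kWh = 2.5 * 1000 = 2500 g/kWh
P = DO_demand / SAE_g = 793.5 / 2500 = 0.3174 kW

0.3174 kW


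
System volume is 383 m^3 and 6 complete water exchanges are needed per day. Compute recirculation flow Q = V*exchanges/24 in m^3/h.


Daily recirculation volume = 383 m^3 * 6 = 2298 m^3/day
Flow rate Q = daily volume / 24 h = 2298 / 24 = 95.75 m^3/h

95.75 m^3/h


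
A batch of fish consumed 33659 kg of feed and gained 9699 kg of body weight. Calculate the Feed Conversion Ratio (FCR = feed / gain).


FCR = feed consumed / weight gained
FCR = 33659 kg / 9699 kg = 3.47036

3.47036


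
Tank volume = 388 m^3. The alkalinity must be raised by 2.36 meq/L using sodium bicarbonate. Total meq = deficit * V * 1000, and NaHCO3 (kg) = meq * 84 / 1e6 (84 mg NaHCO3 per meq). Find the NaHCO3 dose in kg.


Tank volume in L = 388 m^3 * 1000 = 388000 L
Total meq required = 2.36 meq/L * 388000 L = 915680 meq
NaHCO3 mass = 915680 meq * 84 mg/meq / 1e6 = 76.9171 kg

76.9171 kg


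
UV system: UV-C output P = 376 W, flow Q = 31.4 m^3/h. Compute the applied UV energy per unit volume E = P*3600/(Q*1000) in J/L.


Energy delivered per hour = 376 W * 3600 s = 1353600 J/h
Volume treated per hour = 31.4 m^3/h * 1000 = 31400 L/h
dose = 1353600 / 31400 = 43.1083 J/L

43.1083 J/L


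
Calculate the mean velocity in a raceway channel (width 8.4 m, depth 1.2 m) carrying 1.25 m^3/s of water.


Cross-sectional area = W * d = 8.4 * 1.2 = 10.08 m^2
Velocity = Q / A = 1.25 / 10.08 = 0.124008 m/s

0.124008 m/s


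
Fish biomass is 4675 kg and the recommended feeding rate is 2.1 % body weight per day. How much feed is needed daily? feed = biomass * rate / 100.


Feeding rate fraction = 2.1% / 100 = 0.021
Daily feed = 4675 kg * 0.021 = 98.175 kg/day

98.175 kg/day


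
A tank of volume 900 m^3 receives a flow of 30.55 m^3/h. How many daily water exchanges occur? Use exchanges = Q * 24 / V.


Daily flow volume = 30.55 m^3/h * 24 h = 733.2 m^3/day
Exchanges = daily flow / tank volume = 733.2 / 900 = 0.814667 exchanges/day

0.814667 exchanges/day


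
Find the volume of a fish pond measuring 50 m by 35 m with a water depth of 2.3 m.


Base area = L * W = 50 * 35 = 1750 m^2
Volume = area * depth = 1750 * 2.3 = 4025 m^3

4025 m^3


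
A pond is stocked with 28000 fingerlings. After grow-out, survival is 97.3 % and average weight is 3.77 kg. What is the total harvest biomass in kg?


Survivors = 28000 * 97.3/100 = 27244 fish
Harvest biomass = survivors * W_f = 27244 * 3.77 = 102709.88 kg

102709.88 kg


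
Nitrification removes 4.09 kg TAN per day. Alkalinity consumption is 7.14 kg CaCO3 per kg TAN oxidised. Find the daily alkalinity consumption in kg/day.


Alkalinity factor: 7.14 kg CaCO3 consumed per kg TAN nitrified
alk = 4.09 kg TAN * 7.14 = 29.2026 kg CaCO3/day

29.2026 kg CaCO3/day


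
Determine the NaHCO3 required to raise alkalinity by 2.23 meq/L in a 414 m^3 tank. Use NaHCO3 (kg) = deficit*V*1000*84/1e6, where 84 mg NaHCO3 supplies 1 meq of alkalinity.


Tank volume in L = 414 m^3 * 1000 = 414000 L
Total meq required = 2.23 meq/L * 414000 L = 923220 meq
NaHCO3 mass = 923220 meq * 84 mg/meq / 1e6 = 77.5505 kg

77.5505 kg


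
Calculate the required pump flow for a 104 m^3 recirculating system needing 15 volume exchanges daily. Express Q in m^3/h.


Daily recirculation volume = 104 m^3 * 15 = 1560 m^3/day
Flow rate Q = daily volume / 24 h = 1560 / 24 = 65 m^3/h

65 m^3/h


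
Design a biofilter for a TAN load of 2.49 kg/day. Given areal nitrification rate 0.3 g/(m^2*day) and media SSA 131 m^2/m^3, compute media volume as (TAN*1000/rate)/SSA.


A = 2.49*1000 / 0.3 = 8300 m^2
V = 8300 / 131 = 63.3588

63.3588 m^3


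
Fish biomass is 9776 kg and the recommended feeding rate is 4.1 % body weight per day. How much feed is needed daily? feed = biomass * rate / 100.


Feeding rate fraction = 4.1% / 100 = 0.041
Daily feed = 9776 kg * 0.041 = 400.816 kg/day

400.816 kg/day


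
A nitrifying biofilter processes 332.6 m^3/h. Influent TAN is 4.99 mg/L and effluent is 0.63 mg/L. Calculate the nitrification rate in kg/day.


Concentration drop: TAN_in - TAN_out = 4.99 - 0.63 = 4.36 mg/L
Hourly TAN removed = Q * dTAN = 332.6 m^3/h * 4.36 mg/L = 1450.136 g/h  (m^3/h * mg/L = g/h)
Daily TAN removed = 1450.136 * 24 = 34803.264 g/day
Convert to kg/day: 34803.264 / 1000 = 34.803264 kg/day

34.803264 kg/day


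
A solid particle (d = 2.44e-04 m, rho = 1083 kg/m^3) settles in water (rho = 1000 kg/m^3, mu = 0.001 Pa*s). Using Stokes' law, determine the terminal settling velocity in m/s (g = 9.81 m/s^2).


Density difference: rho_p - rho_f = 1083 - 1000 = 83 kg/m^3
d^2 = (2.44e-04)^2 = 5.9536e-08 m^2
Numerator = (rho_p - rho_f) * g * d^2 = 83 * 9.81 * 5.9536e-08 = 4.8475997e-05
Denominator = 18 * mu = 18 * 0.001 = 0.018
v_s = 4.8475997e-05 / 0.018 = 0.00269311 m/s
Check: Re = rho_f * v_s * d / mu = 1000 * 0.00269311 * 2.44e-04 / 0.001 = 0.657 < 1, so Stokes' law applies.

0.00269311 m/s


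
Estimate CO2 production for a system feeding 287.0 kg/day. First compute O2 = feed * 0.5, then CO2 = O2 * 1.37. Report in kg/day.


O2 = 287.0 * 0.5 = 143.5
CO2 = 143.5 * 1.37 = 196.595

196.595 kg/day


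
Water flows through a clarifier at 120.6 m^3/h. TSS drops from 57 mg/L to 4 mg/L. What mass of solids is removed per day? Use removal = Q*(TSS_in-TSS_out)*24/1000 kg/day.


Concentration drop: TSS_in - TSS_out = 57 - 4 = 53 mg/L
Hourly solids removed = Q * dTSS = 120.6 m^3/h * 53 mg/L = 6391.8 g/h  (m^3/h * mg/L = g/h)
Daily solids removed = 6391.8 * 24 = 153403.2 g/day
Convert g to kg: 153403.2 / 1000 = 153.4032 kg/day

153.4032 kg/day


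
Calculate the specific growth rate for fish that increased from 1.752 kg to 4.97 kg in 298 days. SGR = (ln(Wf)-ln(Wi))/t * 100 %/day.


ln(W_f) = ln(4.97) = 1.6034198
ln(W_i) = ln(1.752) = 0.56075799
ln(W_f) - ln(W_i) = 1.6034198 - 0.56075799 = 1.0426618
SGR = 1.0426618 / 298 * 100 = 0.349887 %/day

0.349887 %/day


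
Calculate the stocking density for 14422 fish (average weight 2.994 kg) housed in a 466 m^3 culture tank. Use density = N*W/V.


Total biomass = 14422 fish * 2.994 kg = 43179.468 kg
Density = total biomass / volume = 43179.468 / 466 = 92.6598 kg/m^3

92.6598 kg/m^3


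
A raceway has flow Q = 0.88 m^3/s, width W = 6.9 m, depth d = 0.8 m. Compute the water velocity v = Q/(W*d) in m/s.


Cross-sectional area = W * d = 6.9 * 0.8 = 5.52 m^2
Velocity = Q / A = 0.88 / 5.52 = 0.15942 m/s

0.15942 m/s


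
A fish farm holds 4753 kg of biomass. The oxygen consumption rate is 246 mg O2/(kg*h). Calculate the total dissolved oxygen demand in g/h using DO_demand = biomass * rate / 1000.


Total O2 consumption (mg/h) = 4753 kg * 246 mg/(kg*h) = 1169238 mg/h
Convert to g/h: 1169238 / 1000 = 1169.238 g/h

1169.238 g/h


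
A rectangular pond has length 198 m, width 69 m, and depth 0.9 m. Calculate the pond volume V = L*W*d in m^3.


Base area = L * W = 198 * 69 = 13662 m^2
Volume = area * depth = 13662 * 0.9 = 12295.8 m^3

12295.8 m^3


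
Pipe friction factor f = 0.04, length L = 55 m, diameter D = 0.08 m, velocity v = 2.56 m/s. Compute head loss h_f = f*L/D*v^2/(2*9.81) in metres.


v^2 = 2.56^2 = 6.5536 m^2/s^2
L/D = 55/0.08 = 687.5
h_f = f*(L/D)*v^2/(2g) = 0.04 * 687.5 * 6.5536 / 19.62 = 9.18573 m

9.18573 m


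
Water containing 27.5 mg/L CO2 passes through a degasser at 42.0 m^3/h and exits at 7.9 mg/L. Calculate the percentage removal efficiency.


CO2_out / CO2_in = 7.9 / 27.5 = 0.28727273
Fraction remaining = 0.28727273
efficiency = (1 - 0.28727273) * 100 = 71.2727 %

71.2727 %


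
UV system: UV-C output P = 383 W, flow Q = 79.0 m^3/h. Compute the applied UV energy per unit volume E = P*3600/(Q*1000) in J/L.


Energy delivered per hour = 383 W * 3600 s = 1378800 J/h
Volume treated per hour = 79.0 m^3/h * 1000 = 79000 L/h
dose = 1378800 / 79000 = 17.4532 J/L

17.4532 J/L


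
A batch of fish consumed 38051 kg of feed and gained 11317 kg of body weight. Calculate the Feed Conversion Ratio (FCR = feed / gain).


FCR = feed consumed / weight gained
FCR = 38051 kg / 11317 kg = 3.36229

3.36229


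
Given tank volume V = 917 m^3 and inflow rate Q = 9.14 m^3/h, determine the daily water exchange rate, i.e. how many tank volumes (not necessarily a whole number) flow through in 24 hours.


Daily flow volume = 9.14 m^3/h * 24 h = 219.36 m^3/day
Exchanges = daily flow / tank volume = 219.36 / 917 = 0.239215 exchanges/day

0.239215 exchanges/day


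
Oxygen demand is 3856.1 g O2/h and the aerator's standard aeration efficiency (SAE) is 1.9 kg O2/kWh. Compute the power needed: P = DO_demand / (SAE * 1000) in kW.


SAE in g O2/kWh = 1.9 * 1000 = 1900 g/kWh
P = DO_demand / SAE_g = 3856.1 / 1900 = 2.02953 kW

2.02953 kW


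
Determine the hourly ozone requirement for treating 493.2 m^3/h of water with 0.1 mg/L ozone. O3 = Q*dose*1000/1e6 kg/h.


O3 demand (mg/h) = Q * dose * 1000 = 493.2 * 0.1 * 1000 = 49320 mg/h
Convert mg to kg: 49320 / 1e6 = 0.04932 kg/h

0.04932 kg/h


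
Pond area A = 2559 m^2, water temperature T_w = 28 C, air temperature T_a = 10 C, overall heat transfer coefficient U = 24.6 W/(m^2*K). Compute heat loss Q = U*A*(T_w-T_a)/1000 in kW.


Temperature difference dT = 28 - 10 = 18 K
Heat loss (W) = U * A * dT = 24.6 * 2559 * 18 = 1133125.2 W
Convert to kW: 1133125.2 / 1000 = 1133.1252 kW

1133.1252 kW


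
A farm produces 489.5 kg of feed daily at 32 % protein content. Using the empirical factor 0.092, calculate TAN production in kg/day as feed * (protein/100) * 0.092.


Protein in feed = 489.5 * 32/100 = 156.64 kg/day
TAN = protein * 0.092 = 156.64 * 0.092 = 14.41088 kg/day

14.41088 kg/day


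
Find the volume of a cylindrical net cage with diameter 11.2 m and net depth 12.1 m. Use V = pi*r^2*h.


r = d/2 = 11.2/2 = 5.6 m
Base area = pi*r^2 = pi*5.6^2 = 98.520346 m^2
Volume = 98.520346 * 12.1 = 1192.1 m^3

1192.1 m^3


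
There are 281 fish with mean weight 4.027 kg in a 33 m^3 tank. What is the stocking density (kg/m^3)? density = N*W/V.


Total biomass = 281 fish * 4.027 kg = 1131.587 kg
Density = total biomass / volume = 1131.587 / 33 = 34.2905 kg/m^3

34.2905 kg/m^3


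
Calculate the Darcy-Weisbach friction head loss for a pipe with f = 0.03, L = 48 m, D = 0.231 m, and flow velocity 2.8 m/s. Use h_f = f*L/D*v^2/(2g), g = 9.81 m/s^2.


v^2 = 2.8^2 = 7.84 m^2/s^2
L/D = 48/0.231 = 207.79221
h_f = f*(L/D)*v^2/(2g) = 0.03 * 207.79221 * 7.84 / 19.62 = 2.49096 m

2.49096 m


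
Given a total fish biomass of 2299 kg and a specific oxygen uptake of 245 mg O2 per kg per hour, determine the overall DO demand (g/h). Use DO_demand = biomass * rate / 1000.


Total O2 consumption (mg/h) = 2299 kg * 245 mg/(kg*h) = 563255 mg/h
Convert to g/h: 563255 / 1000 = 563.255 g/h

563.255 g/h


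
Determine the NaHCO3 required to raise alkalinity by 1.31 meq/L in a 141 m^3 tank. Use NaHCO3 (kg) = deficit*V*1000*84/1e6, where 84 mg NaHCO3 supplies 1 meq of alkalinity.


Tank volume in L = 141 m^3 * 1000 = 141000 L
Total meq required = 1.31 meq/L * 141000 L = 184710 meq
NaHCO3 mass = 184710 meq * 84 mg/meq / 1e6 = 15.5156 kg

15.5156 kg


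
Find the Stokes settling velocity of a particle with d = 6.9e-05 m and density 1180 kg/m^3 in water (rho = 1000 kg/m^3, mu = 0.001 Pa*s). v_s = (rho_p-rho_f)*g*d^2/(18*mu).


Density difference: rho_p - rho_f = 1180 - 1000 = 180 kg/m^3
d^2 = (6.9e-05)^2 = 4.761e-09 m^2
Numerator = (rho_p - rho_f) * g * d^2 = 180 * 9.81 * 4.761e-09 = 8.4069738e-06
Denominator = 18 * mu = 18 * 0.001 = 0.018
v_s = 8.4069738e-06 / 0.018 = 4.67054e-04 m/s
Check: Re = rho_f * v_s * d / mu = 1000 * 4.67054e-04 * 6.9e-05 / 0.001 = 0.0322 < 1, so Stokes' law applies.

4.67054e-04 m/s


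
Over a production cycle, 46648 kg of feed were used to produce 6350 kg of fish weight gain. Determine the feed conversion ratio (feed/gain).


FCR = feed consumed / weight gained
FCR = 46648 kg / 6350 kg = 7.34614

7.34614


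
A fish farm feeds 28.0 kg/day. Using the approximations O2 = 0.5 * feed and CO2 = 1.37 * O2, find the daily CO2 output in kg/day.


O2 = 28.0 * 0.5 = 14
CO2 = 14 * 1.37 = 19.18

19.18 kg/day


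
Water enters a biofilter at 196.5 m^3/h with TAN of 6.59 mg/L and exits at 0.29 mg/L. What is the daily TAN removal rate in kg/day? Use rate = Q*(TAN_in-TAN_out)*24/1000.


Concentration drop: TAN_in - TAN_out = 6.59 - 0.29 = 6.3 mg/L
Hourly TAN removed = Q * dTAN = 196.5 m^3/h * 6.3 mg/L = 1237.95 g/h  (m^3/h * mg/L = g/h)
Daily TAN removed = 1237.95 * 24 = 29710.8 g/day
Convert to kg/day: 29710.8 / 1000 = 29.7108 kg/day

29.7108 kg/day


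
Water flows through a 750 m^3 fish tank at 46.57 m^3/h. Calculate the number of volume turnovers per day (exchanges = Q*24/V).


Daily flow volume = 46.57 m^3/h * 24 h = 1117.68 m^3/day
Exchanges = daily flow / tank volume = 1117.68 / 750 = 1.49024 exchanges/day

1.49024 exchanges/day


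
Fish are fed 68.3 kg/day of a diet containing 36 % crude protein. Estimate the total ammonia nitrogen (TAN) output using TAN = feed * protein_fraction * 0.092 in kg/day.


Protein in feed = 68.3 * 36/100 = 24.588 kg/day
TAN = protein * 0.092 = 24.588 * 0.092 = 2.262096 kg/day

2.262096 kg/day


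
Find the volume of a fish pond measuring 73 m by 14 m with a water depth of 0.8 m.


Base area = L * W = 73 * 14 = 1022 m^2
Volume = area * depth = 1022 * 0.8 = 817.6 m^3

817.6 m^3


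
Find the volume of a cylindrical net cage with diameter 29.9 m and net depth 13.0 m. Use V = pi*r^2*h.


r = d/2 = 29.9/2 = 14.95 m
Base area = pi*r^2 = pi*14.95^2 = 702.15381 m^2
Volume = 702.15381 * 13.0 = 9128 m^3

9128 m^3


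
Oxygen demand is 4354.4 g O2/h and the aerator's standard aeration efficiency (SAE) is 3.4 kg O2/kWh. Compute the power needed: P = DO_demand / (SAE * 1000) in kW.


SAE in g O2/kWh = 3.4 * 1000 = 3400 g/kWh
P = DO_demand / SAE_g = 4354.4 / 3400 = 1.28071 kW

1.28071 kW


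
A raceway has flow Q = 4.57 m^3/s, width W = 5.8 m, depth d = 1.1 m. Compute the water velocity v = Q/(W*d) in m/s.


Cross-sectional area = W * d = 5.8 * 1.1 = 6.38 m^2
Velocity = Q / A = 4.57 / 6.38 = 0.716301 m/s

0.716301 m/s


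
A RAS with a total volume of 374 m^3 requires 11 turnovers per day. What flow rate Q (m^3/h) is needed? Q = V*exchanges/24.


Daily recirculation volume = 374 m^3 * 11 = 4114 m^3/day
Flow rate Q = daily volume / 24 h = 4114 / 24 = 171.417 m^3/h

171.417 m^3/h


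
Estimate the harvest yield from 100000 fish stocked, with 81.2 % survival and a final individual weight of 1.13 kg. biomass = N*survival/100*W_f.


Survivors = 100000 * 81.2/100 = 81200 fish
Harvest biomass = survivors * W_f = 81200 * 1.13 = 91756 kg

91756 kg


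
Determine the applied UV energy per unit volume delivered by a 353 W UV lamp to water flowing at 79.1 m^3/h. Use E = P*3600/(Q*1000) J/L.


Energy delivered per hour = 353 W * 3600 s = 1270800 J/h
Volume treated per hour = 79.1 m^3/h * 1000 = 79100 L/h
dose = 1270800 / 79100 = 16.0657 J/L

16.0657 J/L


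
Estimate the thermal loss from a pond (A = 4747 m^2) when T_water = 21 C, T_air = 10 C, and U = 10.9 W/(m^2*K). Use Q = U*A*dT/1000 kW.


Temperature difference dT = 21 - 10 = 11 K
Heat loss (W) = U * A * dT = 10.9 * 4747 * 11 = 569165.3 W
Convert to kW: 569165.3 / 1000 = 569.1653 kW

569.1653 kW


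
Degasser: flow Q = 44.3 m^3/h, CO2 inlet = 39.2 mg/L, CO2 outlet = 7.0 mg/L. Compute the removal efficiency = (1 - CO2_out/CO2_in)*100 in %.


CO2_out / CO2_in = 7.0 / 39.2 = 0.17857143
Fraction remaining = 0.17857143
efficiency = (1 - 0.17857143) * 100 = 82.1429 %

82.1429 %


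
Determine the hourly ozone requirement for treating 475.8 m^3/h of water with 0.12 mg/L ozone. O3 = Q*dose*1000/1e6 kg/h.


O3 demand (mg/h) = Q * dose * 1000 = 475.8 * 0.12 * 1000 = 57096 mg/h
Convert mg to kg: 57096 / 1e6 = 0.057096 kg/h

0.057096 kg/h


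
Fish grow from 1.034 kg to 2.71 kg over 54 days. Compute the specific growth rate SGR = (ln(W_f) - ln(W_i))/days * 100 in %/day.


ln(W_f) = ln(2.71) = 0.99694863
ln(W_i) = ln(1.034) = 0.033434776
ln(W_f) - ln(W_i) = 0.99694863 - 0.033434776 = 0.96351385
SGR = 0.96351385 / 54 * 100 = 1.78428 %/day

1.78428 %/day


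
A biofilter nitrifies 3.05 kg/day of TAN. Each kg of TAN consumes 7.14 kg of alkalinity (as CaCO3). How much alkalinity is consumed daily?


Alkalinity factor: 7.14 kg CaCO3 consumed per kg TAN nitrified
alk = 3.05 kg TAN * 7.14 = 21.777 kg CaCO3/day

21.777 kg CaCO3/day


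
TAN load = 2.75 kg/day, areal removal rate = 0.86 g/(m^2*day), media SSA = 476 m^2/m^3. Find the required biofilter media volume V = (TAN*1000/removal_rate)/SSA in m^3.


A = 2.75*1000 / 0.86 = 3197.6744 m^2
V = 3197.6744 / 476 = 6.7178

6.7178 m^3


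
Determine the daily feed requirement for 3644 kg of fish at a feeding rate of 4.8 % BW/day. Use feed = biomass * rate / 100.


Feeding rate fraction = 4.8% / 100 = 0.048
Daily feed = 3644 kg * 0.048 = 174.912 kg/day

174.912 kg/day


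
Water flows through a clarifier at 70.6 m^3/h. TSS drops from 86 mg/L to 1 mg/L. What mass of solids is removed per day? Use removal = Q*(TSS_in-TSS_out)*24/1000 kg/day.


Concentration drop: TSS_in - TSS_out = 86 - 1 = 85 mg/L
Hourly solids removed = Q * dTSS = 70.6 m^3/h * 85 mg/L = 6001 g/h  (m^3/h * mg/L = g/h)
Daily solids removed = 6001 * 24 = 144024 g/day
Convert g to kg: 144024 / 1000 = 144.024 kg/day

144.024 kg/day


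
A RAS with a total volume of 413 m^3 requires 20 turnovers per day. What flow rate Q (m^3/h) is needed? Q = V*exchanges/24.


Daily recirculation volume = 413 m^3 * 20 = 8260 m^3/day
Flow rate Q = daily volume / 24 h = 8260 / 24 = 344.167 m^3/h

344.167 m^3/h


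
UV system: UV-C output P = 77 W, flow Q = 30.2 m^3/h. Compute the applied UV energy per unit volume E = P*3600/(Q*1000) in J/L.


Energy delivered per hour = 77 W * 3600 s = 277200 J/h
Volume treated per hour = 30.2 m^3/h * 1000 = 30200 L/h
dose = 277200 / 30200 = 9.17881 J/L

9.17881 J/L


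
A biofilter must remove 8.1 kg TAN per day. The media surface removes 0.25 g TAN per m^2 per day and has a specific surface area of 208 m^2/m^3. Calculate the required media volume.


A = 8.1*1000 / 0.25 = 32400 m^2
V = 32400 / 208 = 155.769

155.769 m^3


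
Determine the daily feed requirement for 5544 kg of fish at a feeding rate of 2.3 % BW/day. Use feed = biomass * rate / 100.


Feeding rate fraction = 2.3% / 100 = 0.023
Daily feed = 5544 kg * 0.023 = 127.512 kg/day

127.512 kg/day


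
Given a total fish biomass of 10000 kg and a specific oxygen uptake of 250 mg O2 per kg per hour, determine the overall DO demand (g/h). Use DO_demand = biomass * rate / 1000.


Total O2 consumption (mg/h) = 10000 kg * 250 mg/(kg*h) = 2500000 mg/h
Convert to g/h: 2500000 / 1000 = 2500 g/h

2500 g/h


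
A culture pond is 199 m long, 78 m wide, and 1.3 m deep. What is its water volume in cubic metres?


Base area = L * W = 199 * 78 = 15522 m^2
Volume = area * depth = 15522 * 1.3 = 20178.6 m^3

20178.6 m^3


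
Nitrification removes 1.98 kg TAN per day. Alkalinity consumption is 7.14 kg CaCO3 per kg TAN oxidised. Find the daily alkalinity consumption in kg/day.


Alkalinity factor: 7.14 kg CaCO3 consumed per kg TAN nitrified
alk = 1.98 kg TAN * 7.14 = 14.1372 kg CaCO3/day

14.1372 kg CaCO3/day


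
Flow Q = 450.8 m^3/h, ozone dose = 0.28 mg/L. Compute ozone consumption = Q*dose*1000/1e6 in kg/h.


O3 demand (mg/h) = Q * dose * 1000 = 450.8 * 0.28 * 1000 = 126224 mg/h
Convert mg to kg: 126224 / 1e6 = 0.126224 kg/h

0.126224 kg/h


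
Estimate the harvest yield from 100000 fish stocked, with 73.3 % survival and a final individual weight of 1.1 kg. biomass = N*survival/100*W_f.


Survivors = 100000 * 73.3/100 = 73300 fish
Harvest biomass = survivors * W_f = 73300 * 1.1 = 80630 kg

80630 kg


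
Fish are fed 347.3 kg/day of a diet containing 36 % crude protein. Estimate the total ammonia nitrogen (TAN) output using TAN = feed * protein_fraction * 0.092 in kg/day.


Protein in feed = 347.3 * 36/100 = 125.028 kg/day
TAN = protein * 0.092 = 125.028 * 0.092 = 11.502576 kg/day

11.502576 kg/day


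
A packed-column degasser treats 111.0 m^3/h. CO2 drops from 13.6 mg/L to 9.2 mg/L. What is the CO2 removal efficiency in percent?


CO2_out / CO2_in = 9.2 / 13.6 = 0.67647059
Fraction remaining = 0.67647059
efficiency = (1 - 0.67647059) * 100 = 32.3529 %

32.3529 %


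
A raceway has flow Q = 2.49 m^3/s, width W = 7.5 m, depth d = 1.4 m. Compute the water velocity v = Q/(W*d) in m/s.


Cross-sectional area = W * d = 7.5 * 1.4 = 10.5 m^2
Velocity = Q / A = 2.49 / 10.5 = 0.237143 m/s

0.237143 m/s


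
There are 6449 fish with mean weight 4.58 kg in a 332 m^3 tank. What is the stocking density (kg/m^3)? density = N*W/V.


Total biomass = 6449 fish * 4.58 kg = 29536.42 kg
Density = total biomass / volume = 29536.42 / 332 = 88.9651 kg/m^3

88.9651 kg/m^3


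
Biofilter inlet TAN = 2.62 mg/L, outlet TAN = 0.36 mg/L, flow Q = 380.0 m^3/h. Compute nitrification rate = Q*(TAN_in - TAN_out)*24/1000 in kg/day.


Concentration drop: TAN_in - TAN_out = 2.62 - 0.36 = 2.26 mg/L
Hourly TAN removed = Q * dTAN = 380.0 m^3/h * 2.26 mg/L = 858.8 g/h  (m^3/h * mg/L = g/h)
Daily TAN removed = 858.8 * 24 = 20611.2 g/day
Convert to kg/day: 20611.2 / 1000 = 20.6112 kg/day

20.6112 kg/day


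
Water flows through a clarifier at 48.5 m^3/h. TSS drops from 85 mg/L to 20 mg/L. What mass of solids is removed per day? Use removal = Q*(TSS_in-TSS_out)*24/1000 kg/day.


Concentration drop: TSS_in - TSS_out = 85 - 20 = 65 mg/L
Hourly solids removed = Q * dTSS = 48.5 m^3/h * 65 mg/L = 3152.5 g/h  (m^3/h * mg/L = g/h)
Daily solids removed = 3152.5 * 24 = 75660 g/day
Convert g to kg: 75660 / 1000 = 75.66 kg/day

75.66 kg/day


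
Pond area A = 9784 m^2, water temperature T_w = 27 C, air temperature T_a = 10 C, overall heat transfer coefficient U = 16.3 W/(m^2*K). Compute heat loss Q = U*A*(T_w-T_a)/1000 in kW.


Temperature difference dT = 27 - 10 = 17 K
Heat loss (W) = U * A * dT = 16.3 * 9784 * 17 = 2711146.4 W
Convert to kW: 2711146.4 / 1000 = 2711.1464 kW

2711.1464 kW


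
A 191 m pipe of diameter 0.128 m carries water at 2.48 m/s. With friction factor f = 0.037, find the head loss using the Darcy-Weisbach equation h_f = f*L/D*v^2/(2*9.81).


v^2 = 2.48^2 = 6.1504 m^2/s^2
L/D = 191/0.128 = 1492.1875
h_f = f*(L/D)*v^2/(2g) = 0.037 * 1492.1875 * 6.1504 / 19.62 = 17.3073 m

17.3073 m


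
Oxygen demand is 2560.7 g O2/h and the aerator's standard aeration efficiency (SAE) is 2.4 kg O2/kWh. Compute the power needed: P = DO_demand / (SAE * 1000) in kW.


SAE in g O2/kWh = 2.4 * 1000 = 2400 g/kWh
P = DO_demand / SAE_g = 2560.7 / 2400 = 1.06696 kW

1.06696 kW
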